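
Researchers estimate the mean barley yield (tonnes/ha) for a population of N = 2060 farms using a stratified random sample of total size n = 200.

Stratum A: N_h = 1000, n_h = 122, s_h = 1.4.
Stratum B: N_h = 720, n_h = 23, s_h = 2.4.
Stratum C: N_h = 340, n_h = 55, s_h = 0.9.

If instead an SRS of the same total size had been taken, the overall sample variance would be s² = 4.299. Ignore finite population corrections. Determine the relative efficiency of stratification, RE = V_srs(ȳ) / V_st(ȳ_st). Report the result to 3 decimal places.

V̂(ȳ_st) = Σ W_h² s_h²/n_h, with W_h = N_h/N and N = 2060:
  stratum A: (1000/2060)²·1.4²/122 = 0.00378584
  stratum B: (720/2060)²·2.4²/23 = 0.0305932
  stratum C: (340/2060)²·0.9²/55 = 0.000401186
V_st = 0.0347802
V_srs = s²/n = 4.299/200 = 0.021495
Relative efficiency = V_srs / V_st = 0.021495/0.0347802 = 0.6180

RE ≈ 0.618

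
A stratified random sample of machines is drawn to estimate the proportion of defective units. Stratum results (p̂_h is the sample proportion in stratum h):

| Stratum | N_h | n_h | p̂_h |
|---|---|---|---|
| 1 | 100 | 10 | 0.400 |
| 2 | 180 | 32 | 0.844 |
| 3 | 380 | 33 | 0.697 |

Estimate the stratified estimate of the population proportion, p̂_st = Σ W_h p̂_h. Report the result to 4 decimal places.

N = 660; stratum weights W_h = N_h/N.
p̂_st = Σ W_h p̂_h = (100·0.400 + 180·0.844 + 380·0.697)/660 = 0.69209

p̂_st ≈ 0.6921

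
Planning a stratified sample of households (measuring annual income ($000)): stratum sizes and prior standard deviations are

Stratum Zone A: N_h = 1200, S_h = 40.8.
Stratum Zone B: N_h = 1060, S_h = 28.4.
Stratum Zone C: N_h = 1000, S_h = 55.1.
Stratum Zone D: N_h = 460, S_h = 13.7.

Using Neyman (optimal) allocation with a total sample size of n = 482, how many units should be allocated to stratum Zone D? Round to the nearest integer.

Neyman allocation: n_h = n · N_h S_h / Σ N_i S_i, with n = 482.
  stratum Zone A: N_h·S_h = 1200·40.8 = 48960.00
  stratum Zone B: N_h·S_h = 1060·28.4 = 30104.00
  stratum Zone C: N_h·S_h = 1000·55.1 = 55100.00
  stratum Zone D: N_h·S_h = 460·13.7 = 6302.00
Σ N_h S_h = 140466.00
n for stratum Zone D = 482·6302.00/140466.00 = 21.625 → 22

22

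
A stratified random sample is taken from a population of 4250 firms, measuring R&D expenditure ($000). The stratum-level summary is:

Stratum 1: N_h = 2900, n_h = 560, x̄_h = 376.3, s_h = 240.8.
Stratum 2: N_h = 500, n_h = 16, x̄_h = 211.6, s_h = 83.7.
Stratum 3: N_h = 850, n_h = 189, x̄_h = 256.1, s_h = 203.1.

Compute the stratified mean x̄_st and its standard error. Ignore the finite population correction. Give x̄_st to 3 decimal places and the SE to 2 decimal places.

x̄_st ≈ 332.884, SE ≈ 7.94

x̄_st = Σ W_h x̄_h = (2900·376.3 + 500·211.6 + 850·256.1)/4250 = 332.88353
V̂(x̄_st) = Σ W_h² s_h²/n_h, with W_h = N_h/N and N = 4250:
  stratum 1: (2900/4250)²·240.8²/560 = 48.2107
  stratum 2: (500/4250)²·83.7²/16 = 6.06029
  stratum 3: (850/4250)²·203.1²/189 = 8.73008
V̂(x̄_st) = 63.001
SE(x̄_st) = √63.001 = 7.93732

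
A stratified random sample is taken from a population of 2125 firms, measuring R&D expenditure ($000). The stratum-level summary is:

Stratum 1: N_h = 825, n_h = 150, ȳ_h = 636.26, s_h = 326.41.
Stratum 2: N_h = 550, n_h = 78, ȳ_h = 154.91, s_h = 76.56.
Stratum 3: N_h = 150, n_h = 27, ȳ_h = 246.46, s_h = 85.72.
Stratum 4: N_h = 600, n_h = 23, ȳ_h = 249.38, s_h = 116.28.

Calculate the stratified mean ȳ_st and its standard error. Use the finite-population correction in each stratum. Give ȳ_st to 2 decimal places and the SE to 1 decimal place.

ȳ_st = Σ W_h ȳ_h = (825·636.26 + 550·154.91 + 150·246.46 + 600·249.38)/2125 = 374.92329
V̂(ȳ_st) = Σ W_h² (1 − n_h/N_h) s_h²/n_h, with W_h = N_h/N and N = 2125:
  stratum 1: (825/2125)²·(1 − 150/825)·326.41²/150 = 87.5942
  stratum 2: (550/2125)²·(1 − 78/550)·76.56²/78 = 4.32012
  stratum 3: (150/2125)²·(1 − 27/150)·85.72²/27 = 1.11193
  stratum 4: (600/2125)²·(1 − 23/600)·116.28²/23 = 45.0704
V̂(ȳ_st) = 138.097
SE(ȳ_st) = √138.097 = 11.7515

ȳ_st ≈ 374.92, SE ≈ 11.8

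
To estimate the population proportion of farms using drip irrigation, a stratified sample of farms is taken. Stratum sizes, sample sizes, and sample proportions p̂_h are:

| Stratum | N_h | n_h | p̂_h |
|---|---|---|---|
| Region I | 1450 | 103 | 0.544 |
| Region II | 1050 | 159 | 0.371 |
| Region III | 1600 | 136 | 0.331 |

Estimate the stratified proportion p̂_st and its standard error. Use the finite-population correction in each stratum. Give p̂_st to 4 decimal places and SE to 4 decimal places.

p̂_st ≈ 0.4166, SE ≈ 0.0244

N = 4100; stratum weights W_h = N_h/N.
p̂_st = Σ W_h p̂_h = (1450·0.544 + 1050·0.371 + 1600·0.331)/4100 = 0.41657
V̂(p̂_st) = Σ W_h² (1 − n_h/N_h) p̂_h(1−p̂_h)/(n_h−1):
  stratum Region I: (1450/4100)²·(1 − 103/1450)·0.544·0.456/102 = 0.000282574
  stratum Region II: (1050/4100)²·(1 − 159/1050)·0.371·0.629/158 = 8.2199e-05
  stratum Region III: (1600/4100)²·(1 − 136/1600)·0.331·0.669/135 = 0.000228567
V̂(p̂_st) = 0.00059334; SE = √V̂ = 0.0243586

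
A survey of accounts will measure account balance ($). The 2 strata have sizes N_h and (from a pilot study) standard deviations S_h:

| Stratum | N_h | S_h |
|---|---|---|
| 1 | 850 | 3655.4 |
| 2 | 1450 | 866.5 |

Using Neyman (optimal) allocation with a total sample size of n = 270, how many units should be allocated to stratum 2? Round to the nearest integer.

Neyman allocation: n_h = n · N_h S_h / Σ N_i S_i, with n = 270.
  stratum 1: N_h·S_h = 850·3655.4 = 3107090.00
  stratum 2: N_h·S_h = 1450·866.5 = 1256425.00
Σ N_h S_h = 4363515.00
n for stratum 2 = 270·1256425.00/4363515.00 = 77.743 → 78

78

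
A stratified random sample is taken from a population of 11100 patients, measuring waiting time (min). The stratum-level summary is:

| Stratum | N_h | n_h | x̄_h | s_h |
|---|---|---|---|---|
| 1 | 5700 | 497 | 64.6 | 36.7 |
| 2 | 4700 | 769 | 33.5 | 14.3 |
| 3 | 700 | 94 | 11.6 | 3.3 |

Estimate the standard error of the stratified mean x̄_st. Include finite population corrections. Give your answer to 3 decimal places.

SE(x̄_st) ≈ 0.832

V̂(x̄_st) = Σ W_h² (1 − n_h/N_h) s_h²/n_h, with W_h = N_h/N and N = 11100:
  stratum 1: (5700/11100)²·(1 − 497/5700)·36.7²/497 = 0.652317
  stratum 2: (4700/11100)²·(1 − 769/4700)·14.3²/769 = 0.039875
  stratum 3: (700/11100)²·(1 − 94/700)·3.3²/94 = 0.000398864
V̂(x̄_st) = 0.692591
SE(x̄_st) = √0.692591 = 0.83222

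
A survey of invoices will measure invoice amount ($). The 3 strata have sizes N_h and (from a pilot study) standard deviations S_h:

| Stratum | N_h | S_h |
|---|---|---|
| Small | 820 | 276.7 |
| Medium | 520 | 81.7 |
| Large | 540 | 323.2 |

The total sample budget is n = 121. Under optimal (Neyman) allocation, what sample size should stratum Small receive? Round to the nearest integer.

62

Neyman allocation: n_h = n · N_h S_h / Σ N_i S_i, with n = 121.
  stratum Small: N_h·S_h = 820·276.7 = 226894.00
  stratum Medium: N_h·S_h = 520·81.7 = 42484.00
  stratum Large: N_h·S_h = 540·323.2 = 174528.00
Σ N_h S_h = 443906.00
n for stratum Small = 121·226894.00/443906.00 = 61.847 → 62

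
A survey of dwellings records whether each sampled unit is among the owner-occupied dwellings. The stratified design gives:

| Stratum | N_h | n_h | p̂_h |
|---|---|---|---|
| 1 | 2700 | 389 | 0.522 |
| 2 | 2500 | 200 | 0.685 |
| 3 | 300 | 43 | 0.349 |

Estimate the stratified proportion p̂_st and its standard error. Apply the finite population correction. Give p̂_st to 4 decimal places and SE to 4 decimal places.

p̂_st ≈ 0.5867, SE ≈ 0.0188

N = 5500; stratum weights W_h = N_h/N.
p̂_st = Σ W_h p̂_h = (2700·0.522 + 2500·0.685 + 300·0.349)/5500 = 0.58665
V̂(p̂_st) = Σ W_h² (1 − n_h/N_h) p̂_h(1−p̂_h)/(n_h−1):
  stratum 1: (2700/5500)²·(1 − 389/2700)·0.522·0.478/388 = 0.000132649
  stratum 2: (2500/5500)²·(1 − 200/2500)·0.685·0.315/199 = 0.000206106
  stratum 3: (300/5500)²·(1 − 43/300)·0.349·0.651/42 = 1.37875e-05
V̂(p̂_st) = 0.000352543; SE = √V̂ = 0.0187761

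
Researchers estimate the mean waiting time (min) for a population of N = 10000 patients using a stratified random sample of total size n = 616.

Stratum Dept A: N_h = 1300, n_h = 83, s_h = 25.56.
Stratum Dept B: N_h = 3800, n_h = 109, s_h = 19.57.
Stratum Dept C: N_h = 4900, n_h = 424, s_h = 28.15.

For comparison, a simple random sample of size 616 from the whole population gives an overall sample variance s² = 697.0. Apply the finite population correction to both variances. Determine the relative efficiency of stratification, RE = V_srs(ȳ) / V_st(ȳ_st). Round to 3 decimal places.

RE ≈ 1.034

V̂(ȳ_st) = Σ W_h² (1 − n_h/N_h) s_h²/n_h, with W_h = N_h/N and N = 10000:
  stratum Dept A: (1300/10000)²·(1 − 83/1300)·25.56²/83 = 0.124531
  stratum Dept B: (3800/10000)²·(1 − 109/3800)·19.57²/109 = 0.492814
  stratum Dept C: (4900/10000)²·(1 − 424/4900)·28.15²/424 = 0.409899
V_st = 1.02724
V_srs = (1 − 616/10000)·697.0/616 = 1.06179
Relative efficiency = V_srs / V_st = 1.06179/1.02724 = 1.0336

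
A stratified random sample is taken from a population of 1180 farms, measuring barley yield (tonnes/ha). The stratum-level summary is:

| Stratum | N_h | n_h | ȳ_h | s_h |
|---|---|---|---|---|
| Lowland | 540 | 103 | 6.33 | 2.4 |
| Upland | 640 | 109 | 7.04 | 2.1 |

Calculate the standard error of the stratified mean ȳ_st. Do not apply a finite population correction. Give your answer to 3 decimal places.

SE(ȳ_st) ≈ 0.154

V̂(ȳ_st) = Σ W_h² s_h²/n_h, with W_h = N_h/N and N = 1180:
  stratum Lowland: (540/1180)²·2.4²/103 = 0.0117114
  stratum Upland: (640/1180)²·2.1²/109 = 0.0119017
V̂(ȳ_st) = 0.0236131
SE(ȳ_st) = √0.0236131 = 0.153665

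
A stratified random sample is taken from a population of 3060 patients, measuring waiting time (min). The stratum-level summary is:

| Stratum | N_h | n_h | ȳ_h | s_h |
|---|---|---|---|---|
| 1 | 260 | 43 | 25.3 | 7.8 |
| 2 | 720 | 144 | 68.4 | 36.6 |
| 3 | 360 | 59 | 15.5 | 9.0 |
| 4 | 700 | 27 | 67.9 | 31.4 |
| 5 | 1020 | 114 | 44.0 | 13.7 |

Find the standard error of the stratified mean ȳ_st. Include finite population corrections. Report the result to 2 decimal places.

SE(ȳ_st) ≈ 1.56

V̂(ȳ_st) = Σ W_h² (1 − n_h/N_h) s_h²/n_h, with W_h = N_h/N and N = 3060:
  stratum 1: (260/3060)²·(1 − 43/260)·7.8²/43 = 0.00852533
  stratum 2: (720/3060)²·(1 − 144/720)·36.6²/144 = 0.412014
  stratum 3: (360/3060)²·(1 − 59/360)·9.0²/59 = 0.0158876
  stratum 4: (700/3060)²·(1 − 27/700)·31.4²/27 = 1.83724
  stratum 5: (1020/3060)²·(1 − 114/1020)·13.7²/114 = 0.162488
V̂(ȳ_st) = 2.43615
SE(ȳ_st) = √2.43615 = 1.56082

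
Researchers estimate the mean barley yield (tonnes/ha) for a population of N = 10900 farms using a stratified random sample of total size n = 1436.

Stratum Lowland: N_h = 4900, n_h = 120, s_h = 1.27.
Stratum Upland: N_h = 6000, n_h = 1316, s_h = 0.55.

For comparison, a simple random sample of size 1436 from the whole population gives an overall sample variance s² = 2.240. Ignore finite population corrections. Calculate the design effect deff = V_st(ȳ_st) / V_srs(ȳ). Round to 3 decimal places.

deff ≈ 1.786

V̂(ȳ_st) = Σ W_h² s_h²/n_h, with W_h = N_h/N and N = 10900:
  stratum Lowland: (4900/10900)²·1.27²/120 = 0.00271622
  stratum Upland: (6000/10900)²·0.55²/1316 = 6.96497e-05
V_st = 0.00278587
V_srs = s²/n = 2.240/1436 = 0.00155989
deff = V_st / V_srs = 0.00278587/0.00155989 = 1.7859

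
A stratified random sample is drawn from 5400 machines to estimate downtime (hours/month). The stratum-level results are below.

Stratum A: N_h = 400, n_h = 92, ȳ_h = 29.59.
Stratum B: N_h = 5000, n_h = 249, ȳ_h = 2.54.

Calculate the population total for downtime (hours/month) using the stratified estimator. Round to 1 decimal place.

τ̂_st ≈ 24536.0

τ̂_st = Σ N_h ȳ_h = 400·29.59 + 5000·2.54 = 24536.0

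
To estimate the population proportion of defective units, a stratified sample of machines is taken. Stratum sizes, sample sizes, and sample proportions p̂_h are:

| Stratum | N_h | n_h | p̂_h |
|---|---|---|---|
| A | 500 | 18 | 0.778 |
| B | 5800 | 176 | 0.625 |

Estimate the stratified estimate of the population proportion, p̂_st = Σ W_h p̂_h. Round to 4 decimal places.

N = 6300; stratum weights W_h = N_h/N.
p̂_st = Σ W_h p̂_h = (500·0.778 + 5800·0.625)/6300 = 0.63714

p̂_st ≈ 0.6371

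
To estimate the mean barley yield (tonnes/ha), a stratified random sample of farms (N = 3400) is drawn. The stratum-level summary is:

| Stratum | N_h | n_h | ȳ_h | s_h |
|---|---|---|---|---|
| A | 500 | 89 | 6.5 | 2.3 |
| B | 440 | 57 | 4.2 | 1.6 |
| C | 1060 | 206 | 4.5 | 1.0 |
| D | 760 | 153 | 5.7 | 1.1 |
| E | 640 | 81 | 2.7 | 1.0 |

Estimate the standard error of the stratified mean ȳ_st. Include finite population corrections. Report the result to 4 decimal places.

SE(ȳ_st) ≈ 0.0528

V̂(ȳ_st) = Σ W_h² (1 − n_h/N_h) s_h²/n_h, with W_h = N_h/N and N = 3400:
  stratum A: (500/3400)²·(1 − 89/500)·2.3²/89 = 0.00105662
  stratum B: (440/3400)²·(1 − 57/440)·1.6²/57 = 0.000654725
  stratum C: (1060/3400)²·(1 − 206/1060)·1.0²/206 = 0.000380136
  stratum D: (760/3400)²·(1 − 153/760)·1.1²/153 = 0.000315601
  stratum E: (640/3400)²·(1 − 81/640)·1.0²/81 = 0.000382075
V̂(ȳ_st) = 0.00278916
SE(ȳ_st) = √0.00278916 = 0.0528125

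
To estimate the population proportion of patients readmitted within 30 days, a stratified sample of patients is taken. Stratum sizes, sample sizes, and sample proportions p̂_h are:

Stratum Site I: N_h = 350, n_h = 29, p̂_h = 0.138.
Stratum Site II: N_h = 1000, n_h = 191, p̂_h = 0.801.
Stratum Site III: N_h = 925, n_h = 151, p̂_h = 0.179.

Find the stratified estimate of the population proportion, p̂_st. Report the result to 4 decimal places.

N = 2275; stratum weights W_h = N_h/N.
p̂_st = Σ W_h p̂_h = (350·0.138 + 1000·0.801 + 925·0.179)/2275 = 0.44610

p̂_st ≈ 0.4461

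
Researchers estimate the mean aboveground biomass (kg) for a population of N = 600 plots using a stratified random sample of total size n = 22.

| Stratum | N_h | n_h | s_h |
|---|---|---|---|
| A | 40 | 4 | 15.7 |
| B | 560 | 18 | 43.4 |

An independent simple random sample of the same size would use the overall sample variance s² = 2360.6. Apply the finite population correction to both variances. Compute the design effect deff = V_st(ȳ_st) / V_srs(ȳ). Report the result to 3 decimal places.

V̂(ȳ_st) = Σ W_h² (1 − n_h/N_h) s_h²/n_h, with W_h = N_h/N and N = 600:
  stratum A: (40/600)²·(1 − 4/40)·15.7²/4 = 0.24649
  stratum B: (560/600)²·(1 − 18/560)·43.4²/18 = 88.225
V_st = 88.4715
V_srs = (1 − 22/600)·2360.6/22 = 103.366
deff = V_st / V_srs = 88.4715/103.366 = 0.8559

deff ≈ 0.856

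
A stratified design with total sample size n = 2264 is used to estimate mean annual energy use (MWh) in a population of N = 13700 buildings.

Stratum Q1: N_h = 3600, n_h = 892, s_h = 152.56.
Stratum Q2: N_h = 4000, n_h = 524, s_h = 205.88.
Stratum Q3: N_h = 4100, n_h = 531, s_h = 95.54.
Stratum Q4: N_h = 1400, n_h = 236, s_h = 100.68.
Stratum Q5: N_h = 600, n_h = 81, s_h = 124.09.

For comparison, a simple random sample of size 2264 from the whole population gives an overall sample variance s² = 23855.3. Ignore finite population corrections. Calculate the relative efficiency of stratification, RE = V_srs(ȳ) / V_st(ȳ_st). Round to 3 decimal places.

RE ≈ 0.954

V̂(ȳ_st) = Σ W_h² s_h²/n_h, with W_h = N_h/N and N = 13700:
  stratum Q1: (3600/13700)²·152.56²/892 = 1.80169
  stratum Q2: (4000/13700)²·205.88²/524 = 6.89566
  stratum Q3: (4100/13700)²·95.54²/531 = 1.53958
  stratum Q4: (1400/13700)²·100.68²/236 = 0.448528
  stratum Q5: (600/13700)²·124.09²/81 = 0.364628
V_st = 11.0501
V_srs = s²/n = 23855.3/2264 = 10.5368
Relative efficiency = V_srs / V_st = 10.5368/11.0501 = 0.9535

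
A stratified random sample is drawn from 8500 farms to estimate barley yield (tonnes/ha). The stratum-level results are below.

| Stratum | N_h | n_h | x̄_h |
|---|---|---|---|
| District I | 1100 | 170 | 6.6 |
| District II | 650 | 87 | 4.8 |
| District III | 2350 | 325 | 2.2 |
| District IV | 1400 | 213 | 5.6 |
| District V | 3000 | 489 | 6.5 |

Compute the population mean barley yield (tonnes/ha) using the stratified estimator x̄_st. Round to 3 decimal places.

N = Σ N_h = 8500. Stratum weights W_h = N_h/N.
x̄_st = (1100·6.6 + 650·4.8 + 2350·2.2 + 1400·5.6 + 3000·6.5) / 8500 = 5.04588

x̄_st ≈ 5.046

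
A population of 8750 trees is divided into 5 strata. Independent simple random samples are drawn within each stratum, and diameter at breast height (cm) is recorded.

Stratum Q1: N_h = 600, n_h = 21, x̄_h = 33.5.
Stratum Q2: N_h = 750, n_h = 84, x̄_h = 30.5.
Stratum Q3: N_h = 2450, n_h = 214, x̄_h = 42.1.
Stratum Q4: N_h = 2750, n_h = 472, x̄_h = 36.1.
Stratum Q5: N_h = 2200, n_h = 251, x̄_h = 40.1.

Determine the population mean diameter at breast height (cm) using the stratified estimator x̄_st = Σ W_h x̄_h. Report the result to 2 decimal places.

x̄_st ≈ 38.13

N = Σ N_h = 8750. Stratum weights W_h = N_h/N.
x̄_st = (600·33.5 + 750·30.5 + 2450·42.1 + 2750·36.1 + 2200·40.1) / 8750 = 38.1274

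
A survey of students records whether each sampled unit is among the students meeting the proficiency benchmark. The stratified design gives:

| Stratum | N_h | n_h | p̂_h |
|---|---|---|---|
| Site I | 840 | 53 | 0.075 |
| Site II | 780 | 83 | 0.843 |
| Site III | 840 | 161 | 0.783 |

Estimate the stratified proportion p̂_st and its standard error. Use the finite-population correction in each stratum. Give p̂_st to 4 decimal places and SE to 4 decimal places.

N = 2460; stratum weights W_h = N_h/N.
p̂_st = Σ W_h p̂_h = (840·0.075 + 780·0.843 + 840·0.783)/2460 = 0.56027
V̂(p̂_st) = Σ W_h² (1 − n_h/N_h) p̂_h(1−p̂_h)/(n_h−1):
  stratum Site I: (840/2460)²·(1 − 53/840)·0.075·0.925/52 = 0.000145742
  stratum Site II: (780/2460)²·(1 − 83/780)·0.843·0.157/82 = 0.000145001
  stratum Site III: (840/2460)²·(1 − 161/840)·0.783·0.217/160 = 0.000100088
V̂(p̂_st) = 0.00039083; SE = √V̂ = 0.0197694

p̂_st ≈ 0.5603, SE ≈ 0.0198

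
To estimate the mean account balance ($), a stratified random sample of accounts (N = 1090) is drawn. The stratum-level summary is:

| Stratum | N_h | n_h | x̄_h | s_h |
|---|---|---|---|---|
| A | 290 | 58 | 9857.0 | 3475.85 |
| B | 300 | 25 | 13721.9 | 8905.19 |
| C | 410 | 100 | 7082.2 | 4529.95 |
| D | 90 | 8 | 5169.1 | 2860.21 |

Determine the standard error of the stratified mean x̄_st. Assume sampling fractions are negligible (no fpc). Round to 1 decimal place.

SE(x̄_st) ≈ 539.5

V̂(x̄_st) = Σ W_h² s_h²/n_h, with W_h = N_h/N and N = 1090:
  stratum A: (290/1090)²·3475.85²/58 = 14744.7
  stratum B: (300/1090)²·8905.19²/25 = 240290
  stratum C: (410/1090)²·4529.95²/100 = 29033.6
  stratum D: (90/1090)²·2860.21²/8 = 6971.69
V̂(x̄_st) = 291040
SE(x̄_st) = √291040 = 539.481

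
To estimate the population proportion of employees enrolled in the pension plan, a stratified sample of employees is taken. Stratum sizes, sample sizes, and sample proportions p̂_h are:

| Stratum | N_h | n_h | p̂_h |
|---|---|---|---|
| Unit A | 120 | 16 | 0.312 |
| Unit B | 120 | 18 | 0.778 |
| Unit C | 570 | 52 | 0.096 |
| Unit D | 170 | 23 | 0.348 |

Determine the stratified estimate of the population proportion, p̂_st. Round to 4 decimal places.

N = 980; stratum weights W_h = N_h/N.
p̂_st = Σ W_h p̂_h = (120·0.312 + 120·0.778 + 570·0.096 + 170·0.348)/980 = 0.24967

p̂_st ≈ 0.2497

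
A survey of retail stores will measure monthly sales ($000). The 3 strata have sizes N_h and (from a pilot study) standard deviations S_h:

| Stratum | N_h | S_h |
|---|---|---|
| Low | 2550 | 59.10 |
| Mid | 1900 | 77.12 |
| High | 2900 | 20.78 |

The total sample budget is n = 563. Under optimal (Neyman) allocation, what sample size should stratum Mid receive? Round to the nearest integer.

Neyman allocation: n_h = n · N_h S_h / Σ N_i S_i, with n = 563.
  stratum Low: N_h·S_h = 2550·59.10 = 150705.00
  stratum Mid: N_h·S_h = 1900·77.12 = 146528.00
  stratum High: N_h·S_h = 2900·20.78 = 60262.00
Σ N_h S_h = 357495.00
n for stratum Mid = 563·146528.00/357495.00 = 230.759 → 231

231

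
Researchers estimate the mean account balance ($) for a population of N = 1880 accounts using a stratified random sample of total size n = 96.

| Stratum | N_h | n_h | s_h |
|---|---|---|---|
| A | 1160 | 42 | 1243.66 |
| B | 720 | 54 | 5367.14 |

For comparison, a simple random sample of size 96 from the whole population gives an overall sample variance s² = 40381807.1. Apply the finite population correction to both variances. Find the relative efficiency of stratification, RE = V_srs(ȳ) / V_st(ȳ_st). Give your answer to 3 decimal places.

V̂(ȳ_st) = Σ W_h² (1 − n_h/N_h) s_h²/n_h, with W_h = N_h/N and N = 1880:
  stratum A: (1160/1880)²·(1 − 42/1160)·1243.66²/42 = 13512.6
  stratum B: (720/1880)²·(1 − 54/720)·5367.14²/54 = 72374.1
V_st = 85886.7
V_srs = (1 − 96/1880)·40381807.1/96 = 399164
Relative efficiency = V_srs / V_st = 399164/85886.7 = 4.6476

RE ≈ 4.648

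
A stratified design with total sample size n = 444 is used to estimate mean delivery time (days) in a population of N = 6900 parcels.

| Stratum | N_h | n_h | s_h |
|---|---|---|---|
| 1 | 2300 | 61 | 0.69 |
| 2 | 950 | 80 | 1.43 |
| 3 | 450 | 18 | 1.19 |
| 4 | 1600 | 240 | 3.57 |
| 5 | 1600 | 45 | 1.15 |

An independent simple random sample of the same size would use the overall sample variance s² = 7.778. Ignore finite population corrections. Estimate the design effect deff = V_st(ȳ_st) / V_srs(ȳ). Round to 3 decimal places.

deff ≈ 0.349

V̂(ȳ_st) = Σ W_h² s_h²/n_h, with W_h = N_h/N and N = 6900:
  stratum 1: (2300/6900)²·0.69²/61 = 0.000867213
  stratum 2: (950/6900)²·1.43²/80 = 0.000484542
  stratum 3: (450/6900)²·1.19²/18 = 0.000334617
  stratum 4: (1600/6900)²·3.57²/240 = 0.0028554
  stratum 5: (1600/6900)²·1.15²/45 = 0.00158025
V_st = 0.00612202
V_srs = s²/n = 7.778/444 = 0.017518
deff = V_st / V_srs = 0.00612202/0.017518 = 0.3495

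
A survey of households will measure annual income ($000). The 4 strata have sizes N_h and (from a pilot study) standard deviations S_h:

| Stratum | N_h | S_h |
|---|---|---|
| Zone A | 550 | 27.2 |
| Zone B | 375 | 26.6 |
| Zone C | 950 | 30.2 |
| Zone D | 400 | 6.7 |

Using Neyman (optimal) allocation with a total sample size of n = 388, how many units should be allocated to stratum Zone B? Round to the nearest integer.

Neyman allocation: n_h = n · N_h S_h / Σ N_i S_i, with n = 388.
  stratum Zone A: N_h·S_h = 550·27.2 = 14960.00
  stratum Zone B: N_h·S_h = 375·26.6 = 9975.00
  stratum Zone C: N_h·S_h = 950·30.2 = 28690.00
  stratum Zone D: N_h·S_h = 400·6.7 = 2680.00
Σ N_h S_h = 56305.00
n for stratum Zone B = 388·9975.00/56305.00 = 68.738 → 69

69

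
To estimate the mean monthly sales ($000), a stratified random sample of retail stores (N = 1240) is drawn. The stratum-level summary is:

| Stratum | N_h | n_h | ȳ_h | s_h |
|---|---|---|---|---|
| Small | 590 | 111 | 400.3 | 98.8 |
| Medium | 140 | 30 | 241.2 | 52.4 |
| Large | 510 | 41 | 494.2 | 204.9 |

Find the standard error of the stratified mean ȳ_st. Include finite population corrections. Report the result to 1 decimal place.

SE(ȳ_st) ≈ 13.3

V̂(ȳ_st) = Σ W_h² (1 − n_h/N_h) s_h²/n_h, with W_h = N_h/N and N = 1240:
  stratum Small: (590/1240)²·(1 − 111/590)·98.8²/111 = 16.1635
  stratum Medium: (140/1240)²·(1 − 30/140)·52.4²/30 = 0.916682
  stratum Large: (510/1240)²·(1 − 41/510)·204.9²/41 = 159.294
V̂(ȳ_st) = 176.374
SE(ȳ_st) = √176.374 = 13.2806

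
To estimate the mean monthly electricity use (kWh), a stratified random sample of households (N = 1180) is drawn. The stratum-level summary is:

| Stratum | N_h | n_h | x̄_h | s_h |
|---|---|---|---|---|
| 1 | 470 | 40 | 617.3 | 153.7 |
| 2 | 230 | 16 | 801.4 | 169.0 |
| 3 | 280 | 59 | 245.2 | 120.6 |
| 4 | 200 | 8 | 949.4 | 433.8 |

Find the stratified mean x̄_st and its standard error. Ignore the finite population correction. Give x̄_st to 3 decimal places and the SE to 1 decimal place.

x̄_st = Σ W_h x̄_h = (470·617.3 + 230·801.4 + 280·245.2 + 200·949.4)/1180 = 621.17712
V̂(x̄_st) = Σ W_h² s_h²/n_h, with W_h = N_h/N and N = 1180:
  stratum 1: (470/1180)²·153.7²/40 = 93.6957
  stratum 2: (230/1180)²·169.0²/16 = 67.818
  stratum 3: (280/1180)²·120.6²/59 = 13.8802
  stratum 4: (200/1180)²·433.8²/8 = 675.748
V̂(x̄_st) = 851.142
SE(x̄_st) = √851.142 = 29.1743

x̄_st ≈ 621.177, SE ≈ 29.2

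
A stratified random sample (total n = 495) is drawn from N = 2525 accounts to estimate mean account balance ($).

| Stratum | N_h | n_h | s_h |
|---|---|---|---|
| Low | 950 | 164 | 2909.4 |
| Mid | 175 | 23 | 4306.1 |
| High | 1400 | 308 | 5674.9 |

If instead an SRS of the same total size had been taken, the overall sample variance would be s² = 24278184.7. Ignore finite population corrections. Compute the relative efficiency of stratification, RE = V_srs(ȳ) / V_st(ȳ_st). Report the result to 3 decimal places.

V̂(ȳ_st) = Σ W_h² s_h²/n_h, with W_h = N_h/N and N = 2525:
  stratum Low: (950/2525)²·2909.4²/164 = 7306.13
  stratum Mid: (175/2525)²·4306.1²/23 = 3872.52
  stratum High: (1400/2525)²·5674.9²/308 = 32143.9
V_st = 43322.6
V_srs = s²/n = 24278184.7/495 = 49046.8
Relative efficiency = V_srs / V_st = 49046.8/43322.6 = 1.1321

RE ≈ 1.132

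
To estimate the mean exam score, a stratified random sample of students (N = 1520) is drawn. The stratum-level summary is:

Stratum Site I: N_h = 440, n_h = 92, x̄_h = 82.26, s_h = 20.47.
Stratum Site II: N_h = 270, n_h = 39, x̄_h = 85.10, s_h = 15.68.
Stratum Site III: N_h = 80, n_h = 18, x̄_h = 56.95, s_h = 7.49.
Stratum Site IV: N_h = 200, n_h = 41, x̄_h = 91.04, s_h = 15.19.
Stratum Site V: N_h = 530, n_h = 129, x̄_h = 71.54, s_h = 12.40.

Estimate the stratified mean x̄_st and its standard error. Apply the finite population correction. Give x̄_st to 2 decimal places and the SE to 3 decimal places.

x̄_st = Σ W_h x̄_h = (440·82.26 + 270·85.10 + 80·56.95 + 200·91.04 + 530·71.54)/1520 = 78.84974
V̂(x̄_st) = Σ W_h² (1 − n_h/N_h) s_h²/n_h, with W_h = N_h/N and N = 1520:
  stratum Site I: (440/1520)²·(1 − 92/440)·20.47²/92 = 0.301851
  stratum Site II: (270/1520)²·(1 − 39/270)·15.68²/39 = 0.170183
  stratum Site III: (80/1520)²·(1 − 18/80)·7.49²/18 = 0.00669092
  stratum Site IV: (200/1520)²·(1 − 41/200)·15.19²/41 = 0.077459
  stratum Site V: (530/1520)²·(1 − 129/530)·12.40²/129 = 0.109644
V̂(x̄_st) = 0.665828
SE(x̄_st) = √0.665828 = 0.815983

x̄_st ≈ 78.85, SE ≈ 0.816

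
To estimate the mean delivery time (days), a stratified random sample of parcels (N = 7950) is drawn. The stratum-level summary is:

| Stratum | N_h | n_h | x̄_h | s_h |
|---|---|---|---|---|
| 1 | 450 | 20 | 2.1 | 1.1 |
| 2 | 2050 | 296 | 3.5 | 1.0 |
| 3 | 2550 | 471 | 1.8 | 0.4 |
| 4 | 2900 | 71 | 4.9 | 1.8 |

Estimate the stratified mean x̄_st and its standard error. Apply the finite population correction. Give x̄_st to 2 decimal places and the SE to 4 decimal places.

x̄_st ≈ 3.39, SE ≈ 0.0796

x̄_st = Σ W_h x̄_h = (450·2.1 + 2050·3.5 + 2550·1.8 + 2900·4.9)/7950 = 3.38616
V̂(x̄_st) = Σ W_h² (1 − n_h/N_h) s_h²/n_h, with W_h = N_h/N and N = 7950:
  stratum 1: (450/7950)²·(1 − 20/450)·1.1²/20 = 0.000185226
  stratum 2: (2050/7950)²·(1 − 296/2050)·1.0²/296 = 0.000192202
  stratum 3: (2550/7950)²·(1 − 471/2550)·0.4²/471 = 2.84944e-05
  stratum 4: (2900/7950)²·(1 − 71/2900)·1.8²/71 = 0.00592357
V̂(x̄_st) = 0.00632949
SE(x̄_st) = √0.00632949 = 0.0795581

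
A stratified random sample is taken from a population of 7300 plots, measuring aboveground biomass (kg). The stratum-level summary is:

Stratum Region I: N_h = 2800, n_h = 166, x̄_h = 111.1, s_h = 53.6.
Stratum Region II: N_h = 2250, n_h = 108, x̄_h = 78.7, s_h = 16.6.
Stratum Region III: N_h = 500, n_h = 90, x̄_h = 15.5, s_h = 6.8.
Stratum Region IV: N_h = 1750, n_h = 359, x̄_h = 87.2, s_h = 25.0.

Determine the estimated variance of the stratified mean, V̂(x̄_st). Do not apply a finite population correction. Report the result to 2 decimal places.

V̂(x̄_st) ≈ 2.89

V̂(x̄_st) = Σ W_h² s_h²/n_h, with W_h = N_h/N and N = 7300:
  stratum Region I: (2800/7300)²·53.6²/166 = 2.5462
  stratum Region II: (2250/7300)²·16.6²/108 = 0.242388
  stratum Region III: (500/7300)²·6.8²/90 = 0.00241029
  stratum Region IV: (1750/7300)²·25.0²/359 = 0.10005
V̂(x̄_st) = 2.89104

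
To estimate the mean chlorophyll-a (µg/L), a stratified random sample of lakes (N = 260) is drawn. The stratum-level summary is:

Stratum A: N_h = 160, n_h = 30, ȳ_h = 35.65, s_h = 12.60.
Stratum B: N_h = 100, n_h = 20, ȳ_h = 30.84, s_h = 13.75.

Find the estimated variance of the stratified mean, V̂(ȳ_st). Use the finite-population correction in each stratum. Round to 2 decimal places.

V̂(ȳ_st) ≈ 2.75

V̂(ȳ_st) = Σ W_h² (1 − n_h/N_h) s_h²/n_h, with W_h = N_h/N and N = 260:
  stratum A: (160/260)²·(1 − 30/160)·12.60²/30 = 1.62831
  stratum B: (100/260)²·(1 − 20/100)·13.75²/20 = 1.11871
V̂(ȳ_st) = 2.74702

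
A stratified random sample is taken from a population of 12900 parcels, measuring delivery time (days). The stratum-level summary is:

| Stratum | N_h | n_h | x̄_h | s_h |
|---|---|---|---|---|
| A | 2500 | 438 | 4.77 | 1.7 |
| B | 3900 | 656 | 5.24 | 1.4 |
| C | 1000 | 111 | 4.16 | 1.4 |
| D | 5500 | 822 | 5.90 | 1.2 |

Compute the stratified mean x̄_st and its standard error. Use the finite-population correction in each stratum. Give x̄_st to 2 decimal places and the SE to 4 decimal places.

x̄_st = Σ W_h x̄_h = (2500·4.77 + 3900·5.24 + 1000·4.16 + 5500·5.90)/12900 = 5.34659
V̂(x̄_st) = Σ W_h² (1 − n_h/N_h) s_h²/n_h, with W_h = N_h/N and N = 12900:
  stratum A: (2500/12900)²·(1 − 438/2500)·1.7²/438 = 0.000204396
  stratum B: (3900/12900)²·(1 − 656/3900)·1.4²/656 = 0.000227153
  stratum C: (1000/12900)²·(1 − 111/1000)·1.4²/111 = 9.43312e-05
  stratum D: (5500/12900)²·(1 − 822/5500)·1.2²/822 = 0.000270853
V̂(x̄_st) = 0.000796734
SE(x̄_st) = √0.000796734 = 0.0282265

x̄_st ≈ 5.35, SE ≈ 0.0282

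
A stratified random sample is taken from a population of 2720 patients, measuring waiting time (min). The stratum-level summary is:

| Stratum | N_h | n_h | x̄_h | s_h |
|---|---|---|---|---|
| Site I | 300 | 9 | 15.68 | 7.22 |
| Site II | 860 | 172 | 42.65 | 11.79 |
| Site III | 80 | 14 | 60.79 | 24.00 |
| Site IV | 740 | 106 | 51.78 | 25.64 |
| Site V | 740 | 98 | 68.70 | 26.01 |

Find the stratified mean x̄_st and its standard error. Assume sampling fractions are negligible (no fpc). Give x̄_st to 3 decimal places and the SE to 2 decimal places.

x̄_st = Σ W_h x̄_h = (300·15.68 + 860·42.65 + 80·60.79 + 740·51.78 + 740·68.70)/2720 = 49.77993
V̂(x̄_st) = Σ W_h² s_h²/n_h, with W_h = N_h/N and N = 2720:
  stratum Site I: (300/2720)²·7.22²/9 = 0.070459
  stratum Site II: (860/2720)²·11.79²/172 = 0.0807901
  stratum Site III: (80/2720)²·24.00²/14 = 0.0355907
  stratum Site IV: (740/2720)²·25.64²/106 = 0.459046
  stratum Site V: (740/2720)²·26.01²/98 = 0.510952
V̂(x̄_st) = 1.15684
SE(x̄_st) = √1.15684 = 1.07556

x̄_st ≈ 49.780, SE ≈ 1.08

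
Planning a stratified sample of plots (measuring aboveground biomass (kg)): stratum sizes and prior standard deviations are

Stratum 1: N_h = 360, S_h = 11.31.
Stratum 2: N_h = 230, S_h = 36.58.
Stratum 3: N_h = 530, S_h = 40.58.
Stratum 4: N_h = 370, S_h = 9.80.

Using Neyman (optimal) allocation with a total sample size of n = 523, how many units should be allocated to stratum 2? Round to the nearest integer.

117

Neyman allocation: n_h = n · N_h S_h / Σ N_i S_i, with n = 523.
  stratum 1: N_h·S_h = 360·11.31 = 4071.60
  stratum 2: N_h·S_h = 230·36.58 = 8413.40
  stratum 3: N_h·S_h = 530·40.58 = 21507.40
  stratum 4: N_h·S_h = 370·9.80 = 3626.00
Σ N_h S_h = 37618.40
n for stratum 2 = 523·8413.40/37618.40 = 116.970 → 117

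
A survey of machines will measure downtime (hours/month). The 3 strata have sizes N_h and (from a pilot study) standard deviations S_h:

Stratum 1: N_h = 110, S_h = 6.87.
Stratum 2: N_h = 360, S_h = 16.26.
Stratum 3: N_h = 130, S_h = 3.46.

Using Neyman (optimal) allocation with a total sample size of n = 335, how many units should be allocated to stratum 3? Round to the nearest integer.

Neyman allocation: n_h = n · N_h S_h / Σ N_i S_i, with n = 335.
  stratum 1: N_h·S_h = 110·6.87 = 755.70
  stratum 2: N_h·S_h = 360·16.26 = 5853.60
  stratum 3: N_h·S_h = 130·3.46 = 449.80
Σ N_h S_h = 7059.10
n for stratum 3 = 335·449.80/7059.10 = 21.346 → 21

21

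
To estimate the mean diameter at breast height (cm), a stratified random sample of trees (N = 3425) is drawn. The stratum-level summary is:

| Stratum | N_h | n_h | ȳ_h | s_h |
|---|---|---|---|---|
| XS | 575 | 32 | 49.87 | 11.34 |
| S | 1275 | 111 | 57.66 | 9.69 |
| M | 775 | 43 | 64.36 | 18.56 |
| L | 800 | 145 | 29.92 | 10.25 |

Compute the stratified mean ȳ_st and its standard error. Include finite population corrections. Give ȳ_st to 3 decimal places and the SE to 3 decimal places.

ȳ_st ≈ 51.389, SE ≈ 0.796

ȳ_st = Σ W_h ȳ_h = (575·49.87 + 1275·57.66 + 775·64.36 + 800·29.92)/3425 = 51.38883
V̂(ȳ_st) = Σ W_h² (1 − n_h/N_h) s_h²/n_h, with W_h = N_h/N and N = 3425:
  stratum XS: (575/3425)²·(1 − 32/575)·11.34²/32 = 0.10696
  stratum S: (1275/3425)²·(1 − 111/1275)·9.69²/111 = 0.10702
  stratum M: (775/3425)²·(1 − 43/775)·18.56²/43 = 0.387417
  stratum L: (800/3425)²·(1 − 145/800)·10.25²/145 = 0.0323661
V̂(ȳ_st) = 0.633764
SE(ȳ_st) = √0.633764 = 0.796093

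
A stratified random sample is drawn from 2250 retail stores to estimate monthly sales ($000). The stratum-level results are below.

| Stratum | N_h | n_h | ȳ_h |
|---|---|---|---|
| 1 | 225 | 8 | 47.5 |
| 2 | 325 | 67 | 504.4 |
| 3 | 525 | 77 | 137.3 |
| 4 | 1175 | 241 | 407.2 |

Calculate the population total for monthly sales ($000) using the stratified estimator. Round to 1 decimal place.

τ̂_st = Σ N_h ȳ_h = 225·47.5 + 325·504.4 + 525·137.3 + 1175·407.2 = 725160.0

τ̂_st ≈ 725160.0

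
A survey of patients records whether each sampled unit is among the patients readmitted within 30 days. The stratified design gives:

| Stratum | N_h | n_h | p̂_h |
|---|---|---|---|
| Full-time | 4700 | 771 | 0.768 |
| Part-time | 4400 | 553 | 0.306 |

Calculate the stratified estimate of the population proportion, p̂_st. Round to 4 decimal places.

N = 9100; stratum weights W_h = N_h/N.
p̂_st = Σ W_h p̂_h = (4700·0.768 + 4400·0.306)/9100 = 0.54462

p̂_st ≈ 0.5446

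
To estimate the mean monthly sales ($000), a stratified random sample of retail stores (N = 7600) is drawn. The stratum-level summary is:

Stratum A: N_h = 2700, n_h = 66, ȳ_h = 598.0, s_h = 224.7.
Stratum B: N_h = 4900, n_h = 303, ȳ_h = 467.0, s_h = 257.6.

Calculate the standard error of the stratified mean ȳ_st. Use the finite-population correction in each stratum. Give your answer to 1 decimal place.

V̂(ȳ_st) = Σ W_h² (1 − n_h/N_h) s_h²/n_h, with W_h = N_h/N and N = 7600:
  stratum A: (2700/7600)²·(1 − 66/2700)·224.7²/66 = 94.1921
  stratum B: (4900/7600)²·(1 − 303/4900)·257.6²/303 = 85.4068
V̂(ȳ_st) = 179.599
SE(ȳ_st) = √179.599 = 13.4015

SE(ȳ_st) ≈ 13.4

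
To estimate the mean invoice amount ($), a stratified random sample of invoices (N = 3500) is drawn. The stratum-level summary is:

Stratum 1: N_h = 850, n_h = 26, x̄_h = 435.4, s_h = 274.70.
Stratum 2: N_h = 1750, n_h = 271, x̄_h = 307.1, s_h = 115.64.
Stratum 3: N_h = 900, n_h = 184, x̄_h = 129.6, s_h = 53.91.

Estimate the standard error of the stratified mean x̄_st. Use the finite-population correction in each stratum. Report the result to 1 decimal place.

V̂(x̄_st) = Σ W_h² (1 − n_h/N_h) s_h²/n_h, with W_h = N_h/N and N = 3500:
  stratum 1: (850/3500)²·(1 − 26/850)·274.70²/26 = 165.941
  stratum 2: (1750/3500)²·(1 − 271/1750)·115.64²/271 = 10.426
  stratum 3: (900/3500)²·(1 − 184/900)·53.91²/184 = 0.830884
V̂(x̄_st) = 177.198
SE(x̄_st) = √177.198 = 13.3116

SE(x̄_st) ≈ 13.3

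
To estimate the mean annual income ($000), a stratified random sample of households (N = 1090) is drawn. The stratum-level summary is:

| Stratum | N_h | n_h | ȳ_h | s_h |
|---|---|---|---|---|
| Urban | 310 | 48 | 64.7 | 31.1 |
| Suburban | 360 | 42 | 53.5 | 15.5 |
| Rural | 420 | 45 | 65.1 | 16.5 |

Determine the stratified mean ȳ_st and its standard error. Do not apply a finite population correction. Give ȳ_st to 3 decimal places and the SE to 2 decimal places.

ȳ_st = Σ W_h ȳ_h = (310·64.7 + 360·53.5 + 420·65.1)/1090 = 61.15505
V̂(ȳ_st) = Σ W_h² s_h²/n_h, with W_h = N_h/N and N = 1090:
  stratum Urban: (310/1090)²·31.1²/48 = 1.62986
  stratum Suburban: (360/1090)²·15.5²/42 = 0.623973
  stratum Rural: (420/1090)²·16.5²/45 = 0.898258
V̂(ȳ_st) = 3.15209
SE(ȳ_st) = √3.15209 = 1.77541

ȳ_st ≈ 61.155, SE ≈ 1.78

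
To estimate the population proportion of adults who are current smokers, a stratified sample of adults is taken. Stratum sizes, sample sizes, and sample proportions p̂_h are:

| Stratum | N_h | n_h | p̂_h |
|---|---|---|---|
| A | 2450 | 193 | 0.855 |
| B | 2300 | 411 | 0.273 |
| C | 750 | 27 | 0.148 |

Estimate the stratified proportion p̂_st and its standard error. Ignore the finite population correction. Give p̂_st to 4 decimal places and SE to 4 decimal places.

N = 5500; stratum weights W_h = N_h/N.
p̂_st = Σ W_h p̂_h = (2450·0.855 + 2300·0.273 + 750·0.148)/5500 = 0.51521
V̂(p̂_st) = Σ W_h² p̂_h(1−p̂_h)/(n_h−1):
  stratum A: (2450/5500)²·0.855·0.145/192 = 0.000128127
  stratum B: (2300/5500)²·0.273·0.727/410 = 8.46532e-05
  stratum C: (750/5500)²·0.148·0.852/26 = 9.01831e-05
V̂(p̂_st) = 0.000302963; SE = √V̂ = 0.0174058

p̂_st ≈ 0.5152, SE ≈ 0.0174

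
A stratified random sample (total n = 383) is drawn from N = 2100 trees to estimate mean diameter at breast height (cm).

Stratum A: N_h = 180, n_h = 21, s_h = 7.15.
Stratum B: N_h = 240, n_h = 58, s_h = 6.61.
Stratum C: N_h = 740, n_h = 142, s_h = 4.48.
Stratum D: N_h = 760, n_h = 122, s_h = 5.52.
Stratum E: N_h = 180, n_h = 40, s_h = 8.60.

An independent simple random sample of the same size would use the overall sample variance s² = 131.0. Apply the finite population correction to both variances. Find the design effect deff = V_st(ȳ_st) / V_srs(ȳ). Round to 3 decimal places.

V̂(ȳ_st) = Σ W_h² (1 − n_h/N_h) s_h²/n_h, with W_h = N_h/N and N = 2100:
  stratum A: (180/2100)²·(1 − 21/180)·7.15²/21 = 0.0157988
  stratum B: (240/2100)²·(1 − 58/240)·6.61²/58 = 0.00746138
  stratum C: (740/2100)²·(1 − 142/740)·4.48²/142 = 0.0141828
  stratum D: (760/2100)²·(1 − 122/760)·5.52²/122 = 0.0274609
  stratum E: (180/2100)²·(1 − 40/180)·8.60²/40 = 0.0105657
V_st = 0.0754695
V_srs = (1 − 383/2100)·131.0/383 = 0.279656
deff = V_st / V_srs = 0.0754695/0.279656 = 0.2699

deff ≈ 0.270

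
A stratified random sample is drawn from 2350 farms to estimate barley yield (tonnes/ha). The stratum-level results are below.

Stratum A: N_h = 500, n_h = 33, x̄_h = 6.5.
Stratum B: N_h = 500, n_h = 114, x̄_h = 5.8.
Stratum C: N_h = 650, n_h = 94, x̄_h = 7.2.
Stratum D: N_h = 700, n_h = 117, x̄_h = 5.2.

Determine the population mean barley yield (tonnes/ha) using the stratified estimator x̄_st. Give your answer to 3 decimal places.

x̄_st ≈ 6.157

N = Σ N_h = 2350. Stratum weights W_h = N_h/N.
x̄_st = (500·6.5 + 500·5.8 + 650·7.2 + 700·5.2) / 2350 = 6.15745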